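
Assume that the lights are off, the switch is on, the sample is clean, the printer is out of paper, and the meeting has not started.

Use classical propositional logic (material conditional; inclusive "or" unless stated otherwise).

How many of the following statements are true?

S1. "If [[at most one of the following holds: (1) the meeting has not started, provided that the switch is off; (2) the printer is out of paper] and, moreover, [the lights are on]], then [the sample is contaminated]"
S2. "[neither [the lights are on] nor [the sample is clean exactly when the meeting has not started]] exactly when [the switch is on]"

1

Let Q = "the switch is on" (T), U = "the meeting has started" (F), S = "the printer has paper" (F), P = "the lights are on" (F), R = "the sample is contaminated" (F).

S1: Formalization: (((¬Q → ¬U) ↑ ¬S) ∧ P) → R

¬Q = ¬T = F
¬U = ¬F = T
¬Q → ¬U = F → T = T
¬S = ¬F = T
(¬Q → ¬U) ↑ ¬S = T ↑ T = F
((¬Q → ¬U) ↑ ¬S) ∧ P = F ∧ F = F
(((¬Q → ¬U) ↑ ¬S) ∧ P) → R = F → F = T
Thus S1 is true.

S2: Parsed as (P ↓ (¬R ↔ ¬U)) ↔ Q

¬R = ¬F = T
¬U = ¬F = T
¬R ↔ ¬U = T ↔ T = T
P ↓ (¬R ↔ ¬U) = F ↓ T = F
(P ↓ (¬R ↔ ¬U)) ↔ Q = F ↔ T = F
So S2 is false.

True statements: 1 (S1).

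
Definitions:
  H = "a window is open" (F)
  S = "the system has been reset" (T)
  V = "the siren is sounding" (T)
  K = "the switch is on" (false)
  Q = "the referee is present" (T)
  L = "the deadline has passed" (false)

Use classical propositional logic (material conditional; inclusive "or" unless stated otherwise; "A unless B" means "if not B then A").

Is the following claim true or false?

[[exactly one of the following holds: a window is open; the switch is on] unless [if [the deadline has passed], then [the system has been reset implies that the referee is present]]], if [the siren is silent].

true

In symbols: ~V -> ((H xor K) | (L -> (S -> Q)))

~V = ~T = F
H xor K = F xor F = F
S -> Q = T -> T = T
L -> (S -> Q) = F -> T = T
(H xor K) | (L -> (S -> Q)) = F | T = T
~V -> ((H xor K) | (L -> (S -> Q))) = F -> T = T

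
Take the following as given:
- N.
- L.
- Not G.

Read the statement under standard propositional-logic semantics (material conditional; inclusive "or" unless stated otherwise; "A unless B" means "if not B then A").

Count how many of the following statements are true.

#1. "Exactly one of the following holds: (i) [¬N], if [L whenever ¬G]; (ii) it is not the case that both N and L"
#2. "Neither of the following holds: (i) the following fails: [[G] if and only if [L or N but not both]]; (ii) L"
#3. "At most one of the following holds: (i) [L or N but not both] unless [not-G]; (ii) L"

0

#1: Formalization: ((~G -> L) -> ~N) xor (N nand L)

~G = ~F = T
~G -> L = T -> T = T
~N = ~T = F
(~G -> L) -> ~N = T -> F = F
N nand L = T nand T = F
((~G -> L) -> ~N) xor (N nand L) = F xor F = F
Thus #1 is false.

#2: This is ~(G <-> (L xor N)) nor L.

L xor N = T xor T = F
G <-> (L xor N) = F <-> F = T
~(G <-> (L xor N)) = ~T = F
~(G <-> (L xor N)) nor L = F nor T = F
Thus #2 is false.

#3: In symbols: ((L xor N) | ~G) nand L

L xor N = T xor T = F
~G = ~F = T
(L xor N) | ~G = F | T = T
((L xor N) | ~G) nand L = T nand T = F
Hence #3 is false.

0 of the 3 statements are true (none).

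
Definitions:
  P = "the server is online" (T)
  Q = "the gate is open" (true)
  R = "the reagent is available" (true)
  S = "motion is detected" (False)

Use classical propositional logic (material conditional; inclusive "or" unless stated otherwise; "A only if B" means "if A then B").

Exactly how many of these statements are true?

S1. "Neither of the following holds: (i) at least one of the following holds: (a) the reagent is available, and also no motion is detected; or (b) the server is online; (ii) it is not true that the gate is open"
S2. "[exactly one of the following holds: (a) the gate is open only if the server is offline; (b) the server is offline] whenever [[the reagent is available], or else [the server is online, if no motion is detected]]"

0

S1: This is ((R and not S) or P) nor not Q.

not S = not False = True
R and not S = True and True = True
(R and not S) or P = True or True = True
not Q = not True = False
((R and not S) or P) nor not Q = True nor False = False
Thus S1 is false.

S2: This is (R or (not S -> P)) -> ((Q -> not P) xor not P).

not S = not False = True
not S -> P = True -> True = True
R or (not S -> P) = True or True = True
not P = not True = False
Q -> not P = True -> False = False
not P = not True = False
(Q -> not P) xor not P = False xor False = False
(R or (not S -> P)) -> ((Q -> not P) xor not P) = True -> False = False
Thus S2 is false.

True statements: 0 (none).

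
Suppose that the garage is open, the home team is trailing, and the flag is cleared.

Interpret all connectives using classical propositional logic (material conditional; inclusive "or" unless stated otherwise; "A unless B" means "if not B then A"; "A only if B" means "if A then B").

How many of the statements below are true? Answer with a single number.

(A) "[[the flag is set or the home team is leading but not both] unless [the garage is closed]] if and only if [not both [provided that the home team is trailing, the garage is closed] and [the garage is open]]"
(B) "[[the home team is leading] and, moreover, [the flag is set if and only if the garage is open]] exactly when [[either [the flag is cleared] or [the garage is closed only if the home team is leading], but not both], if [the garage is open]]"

Let M = "the flag is set" (F), H = "the home team is leading" (F), W = "the garage is closed" (F).

(A): In symbols: ((M xor H) | W) <-> ((~H -> W) nand ~W)

M xor H = F xor F = F
(M xor H) | W = F | F = F
~H = ~F = T
~H -> W = T -> F = F
~W = ~F = T
(~H -> W) nand ~W = F nand T = T
((M xor H) | W) <-> ((~H -> W) nand ~W) = F <-> T = F
Hence (A) is false.

(B): In symbols: (H & (M <-> ~W)) <-> (~W -> (~M xor (W -> H)))

~W = ~F = T
M <-> ~W = F <-> T = F
H & (M <-> ~W) = F & F = F
~W = ~F = T
~M = ~F = T
W -> H = F -> F = T
~M xor (W -> H) = T xor T = F
~W -> (~M xor (W -> H)) = T -> F = F
(H & (M <-> ~W)) <-> (~W -> (~M xor (W -> H))) = F <-> F = T
Hence (B) is true.

1 of the 2 statements is true.

1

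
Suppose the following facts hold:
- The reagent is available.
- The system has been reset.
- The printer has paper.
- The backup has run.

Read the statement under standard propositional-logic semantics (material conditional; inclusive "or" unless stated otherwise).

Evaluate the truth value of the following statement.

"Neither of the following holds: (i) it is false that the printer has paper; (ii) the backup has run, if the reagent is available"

Let H = "the printer has paper" (T), D = "the reagent is available" (T), U = "the backup has run" (T).
In symbols: ~H nor (D -> U)

~H = ~T = F
D -> U = T -> T = T
~H nor (D -> U) = F nor T = F

false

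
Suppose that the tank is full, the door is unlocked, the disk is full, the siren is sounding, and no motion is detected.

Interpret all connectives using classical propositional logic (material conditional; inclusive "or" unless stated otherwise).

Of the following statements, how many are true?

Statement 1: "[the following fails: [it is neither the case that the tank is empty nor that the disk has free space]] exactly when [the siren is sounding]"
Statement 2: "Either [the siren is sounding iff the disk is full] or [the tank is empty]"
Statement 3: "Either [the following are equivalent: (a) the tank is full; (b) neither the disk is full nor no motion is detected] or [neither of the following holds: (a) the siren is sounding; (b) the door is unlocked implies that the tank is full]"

Let Q = "the tank is full" (T), M = "the disk is full" (T), U = "the siren is sounding" (T), W = "motion is detected" (F), H = "the door is locked" (F).

Statement 1: This is ~(~Q nor ~M) <-> U.

~Q = ~T = F
~M = ~T = F
~Q nor ~M = F nor F = T
~(~Q nor ~M) = ~T = F
~(~Q nor ~M) <-> U = F <-> T = F
Thus Statement 1 is false.

Statement 2: Formalization: (U <-> M) | ~Q

U <-> M = T <-> T = T
~Q = ~T = F
(U <-> M) | ~Q = T | F = T
So Statement 2 is true.

Statement 3: In symbols: (Q <-> (M nor ~W)) | (U nor (~H -> Q))

~W = ~F = T
M nor ~W = T nor T = F
Q <-> (M nor ~W) = T <-> F = F
~H = ~F = T
~H -> Q = T -> T = T
U nor (~H -> Q) = T nor T = F
(Q <-> (M nor ~W)) | (U nor (~H -> Q)) = F | F = F
Hence Statement 3 is false.

1 of the 3 statements is true (Statement 2).

1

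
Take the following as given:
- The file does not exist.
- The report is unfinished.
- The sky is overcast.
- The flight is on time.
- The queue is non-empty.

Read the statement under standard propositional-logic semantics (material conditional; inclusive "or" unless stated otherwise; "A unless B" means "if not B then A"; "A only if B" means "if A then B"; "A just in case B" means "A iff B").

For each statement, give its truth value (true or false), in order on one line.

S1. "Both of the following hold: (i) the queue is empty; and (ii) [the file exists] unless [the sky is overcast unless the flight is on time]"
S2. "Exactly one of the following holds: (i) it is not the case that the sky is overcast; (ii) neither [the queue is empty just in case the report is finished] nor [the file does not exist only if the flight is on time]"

Let W = "the queue is empty" (F), V = "the file exists" (F), D = "the sky is overcast" (T), L = "the flight is delayed" (F), K = "the report is finished" (F).

S1: Parsed as W ∧ (V ∨ (D ∨ ¬L))

¬L = ¬F = T
D ∨ ¬L = T ∨ T = T
V ∨ (D ∨ ¬L) = F ∨ T = T
W ∧ (V ∨ (D ∨ ¬L)) = F ∧ T = F
Thus S1 is false.

S2: Formalization: ¬D ⊕ ((W ↔ K) ↓ (¬V → ¬L))

¬D = ¬T = F
W ↔ K = F ↔ F = T
¬V = ¬F = T
¬L = ¬F = T
¬V → ¬L = T → T = T
(W ↔ K) ↓ (¬V → ¬L) = T ↓ T = F
¬D ⊕ ((W ↔ K) ↓ (¬V → ¬L)) = F ⊕ F = F
Hence S2 is false.

S1 False; S2 False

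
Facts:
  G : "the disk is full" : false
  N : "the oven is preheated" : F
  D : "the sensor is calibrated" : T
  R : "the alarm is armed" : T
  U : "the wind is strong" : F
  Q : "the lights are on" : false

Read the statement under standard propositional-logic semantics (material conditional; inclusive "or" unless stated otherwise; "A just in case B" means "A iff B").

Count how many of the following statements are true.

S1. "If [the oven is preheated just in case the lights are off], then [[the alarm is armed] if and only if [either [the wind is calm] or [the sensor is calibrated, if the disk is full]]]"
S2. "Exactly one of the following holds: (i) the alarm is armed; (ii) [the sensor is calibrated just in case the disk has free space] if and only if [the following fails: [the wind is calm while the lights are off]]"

S1: This is (N iff not Q) -> (R iff (not U or (G -> D))).

not Q = not False = True
N iff not Q = False iff True = False
not U = not False = True
G -> D = False -> True = True
not U or (G -> D) = True or True = True
R iff (not U or (G -> D)) = True iff True = True
(N iff not Q) -> (R iff (not U or (G -> D))) = False -> True = True
Thus S1 is true.

S2: In symbols: R xor ((D iff not G) iff not (not U and not Q))

not G = not False = True
D iff not G = True iff True = True
not U = not False = True
not Q = not False = True
not U and not Q = True and True = True
not (not U and not Q) = not True = False
(D iff not G) iff not (not U and not Q) = True iff False = False
R xor ((D iff not G) iff not (not U and not Q)) = True xor False = True
So S2 is true.

2 of the 2 statements are true.

2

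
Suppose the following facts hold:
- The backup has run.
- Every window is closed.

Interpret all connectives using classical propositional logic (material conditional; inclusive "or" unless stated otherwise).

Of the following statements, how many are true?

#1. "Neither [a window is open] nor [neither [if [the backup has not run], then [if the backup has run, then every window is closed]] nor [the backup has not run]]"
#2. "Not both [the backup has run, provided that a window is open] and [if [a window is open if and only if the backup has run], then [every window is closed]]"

1

Let W = "a window is open" (F), U = "the backup has run" (T).

#1: In symbols: W nor ((~U -> (U -> ~W)) nor ~U)

~U = ~T = F
~W = ~F = T
U -> ~W = T -> T = T
~U -> (U -> ~W) = F -> T = T
~U = ~T = F
(~U -> (U -> ~W)) nor ~U = T nor F = F
W nor ((~U -> (U -> ~W)) nor ~U) = F nor F = T
So #1 is true.

#2: Formalization: (W -> U) nand ((W <-> U) -> ~W)

W -> U = F -> T = T
W <-> U = F <-> T = F
~W = ~F = T
(W <-> U) -> ~W = F -> T = T
(W -> U) nand ((W <-> U) -> ~W) = T nand T = F
Thus #2 is false.

True statements: 1.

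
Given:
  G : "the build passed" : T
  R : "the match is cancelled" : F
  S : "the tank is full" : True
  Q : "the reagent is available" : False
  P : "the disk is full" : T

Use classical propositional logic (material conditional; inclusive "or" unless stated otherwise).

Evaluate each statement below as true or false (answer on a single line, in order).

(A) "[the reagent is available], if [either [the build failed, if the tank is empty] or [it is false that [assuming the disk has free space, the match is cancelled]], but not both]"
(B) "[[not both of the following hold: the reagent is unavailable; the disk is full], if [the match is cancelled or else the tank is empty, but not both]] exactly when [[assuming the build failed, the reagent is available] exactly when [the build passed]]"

(A) false; (B) true

(A): Parsed as ((not S -> not G) xor not (not P -> R)) -> Q

not S = not True = False
not G = not True = False
not S -> not G = False -> False = True
not P = not True = False
not P -> R = False -> False = True
not (not P -> R) = not True = False
(not S -> not G) xor not (not P -> R) = True xor False = True
((not S -> not G) xor not (not P -> R)) -> Q = True -> False = False
So (A) is false.

(B): In symbols: ((R xor not S) -> (not Q nand P)) iff ((not G -> Q) iff G)

not S = not True = False
R xor not S = False xor False = False
not Q = not False = True
not Q nand P = True nand True = False
(R xor not S) -> (not Q nand P) = False -> False = True
not G = not True = False
not G -> Q = False -> False = True
(not G -> Q) iff G = True iff True = True
((R xor not S) -> (not Q nand P)) iff ((not G -> Q) iff G) = True iff True = True
Thus (B) is true.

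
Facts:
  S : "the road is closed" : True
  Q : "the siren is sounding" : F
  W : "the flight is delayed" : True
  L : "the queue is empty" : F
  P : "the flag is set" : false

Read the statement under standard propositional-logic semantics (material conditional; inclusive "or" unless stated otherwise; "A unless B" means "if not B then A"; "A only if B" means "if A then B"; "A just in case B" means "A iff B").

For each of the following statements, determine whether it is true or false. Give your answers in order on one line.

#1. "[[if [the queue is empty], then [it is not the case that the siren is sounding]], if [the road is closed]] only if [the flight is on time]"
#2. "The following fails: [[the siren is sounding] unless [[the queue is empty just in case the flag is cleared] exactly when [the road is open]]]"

#1 false; #2 false

#1: In symbols: (S → (L → ¬Q)) → ¬W

¬Q = ¬F = T
L → ¬Q = F → T = T
S → (L → ¬Q) = T → T = T
¬W = ¬T = F
(S → (L → ¬Q)) → ¬W = T → F = F
Thus #1 is false.

#2: This is ¬(Q ∨ ((L ↔ ¬P) ↔ ¬S)).

¬P = ¬F = T
L ↔ ¬P = F ↔ T = F
¬S = ¬T = F
(L ↔ ¬P) ↔ ¬S = F ↔ F = T
Q ∨ ((L ↔ ¬P) ↔ ¬S) = F ∨ T = T
¬(Q ∨ ((L ↔ ¬P) ↔ ¬S)) = ¬T = F
Hence #2 is false.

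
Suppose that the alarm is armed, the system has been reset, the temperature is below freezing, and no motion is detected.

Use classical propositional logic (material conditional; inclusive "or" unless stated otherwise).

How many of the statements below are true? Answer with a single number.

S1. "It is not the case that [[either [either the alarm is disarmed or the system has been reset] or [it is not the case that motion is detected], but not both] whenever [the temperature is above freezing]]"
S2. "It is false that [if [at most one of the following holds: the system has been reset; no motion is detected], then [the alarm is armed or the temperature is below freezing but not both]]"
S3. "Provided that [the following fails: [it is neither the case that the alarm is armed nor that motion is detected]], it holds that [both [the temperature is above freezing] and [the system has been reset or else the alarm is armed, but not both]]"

Let L = "the temperature is below freezing" (T), N = "the alarm is armed" (T), U = "the system has been reset" (T), Q = "motion is detected" (F).

S1: In symbols: ¬(¬L → ((¬N ∨ U) ⊕ ¬Q))

¬L = ¬T = F
¬N = ¬T = F
¬N ∨ U = F ∨ T = T
¬Q = ¬F = T
(¬N ∨ U) ⊕ ¬Q = T ⊕ T = F
¬L → ((¬N ∨ U) ⊕ ¬Q) = F → F = T
¬(¬L → ((¬N ∨ U) ⊕ ¬Q)) = ¬T = F
Thus S1 is false.

S2: Parsed as ¬((U ↑ ¬Q) → (N ⊕ L))

¬Q = ¬F = T
U ↑ ¬Q = T ↑ T = F
N ⊕ L = T ⊕ T = F
(U ↑ ¬Q) → (N ⊕ L) = F → F = T
¬((U ↑ ¬Q) → (N ⊕ L)) = ¬T = F
Thus S2 is false.

S3: This is ¬(N ↓ Q) → (¬L ∧ (U ⊕ N)).

N ↓ Q = T ↓ F = F
¬(N ↓ Q) = ¬F = T
¬L = ¬T = F
U ⊕ N = T ⊕ T = F
¬L ∧ (U ⊕ N) = F ∧ F = F
¬(N ↓ Q) → (¬L ∧ (U ⊕ N)) = T → F = F
So S3 is false.

Count: 0.

0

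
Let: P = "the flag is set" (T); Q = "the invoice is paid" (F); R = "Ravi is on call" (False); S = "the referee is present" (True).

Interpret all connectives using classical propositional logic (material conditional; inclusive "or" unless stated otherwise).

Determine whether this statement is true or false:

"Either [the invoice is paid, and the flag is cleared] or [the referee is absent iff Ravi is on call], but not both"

True.

This is (Q and not P) xor (not S iff R).

not P = not True = False
Q and not P = False and False = False
not S = not True = False
not S iff R = False iff False = True
(Q and not P) xor (not S iff R) = False xor True = True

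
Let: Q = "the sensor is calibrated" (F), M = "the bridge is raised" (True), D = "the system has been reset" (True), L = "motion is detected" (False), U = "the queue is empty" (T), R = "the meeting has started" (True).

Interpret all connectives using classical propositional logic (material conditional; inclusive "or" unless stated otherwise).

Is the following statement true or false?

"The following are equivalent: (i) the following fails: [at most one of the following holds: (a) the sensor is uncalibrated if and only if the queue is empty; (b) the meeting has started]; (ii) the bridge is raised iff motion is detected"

Formalization: ¬((¬Q ↔ U) ↑ R) ↔ (M ↔ L)

¬Q = ¬F = T
¬Q ↔ U = T ↔ T = T
(¬Q ↔ U) ↑ R = T ↑ T = F
¬((¬Q ↔ U) ↑ R) = ¬F = T
M ↔ L = T ↔ F = F
¬((¬Q ↔ U) ↑ R) ↔ (M ↔ L) = T ↔ F = F

False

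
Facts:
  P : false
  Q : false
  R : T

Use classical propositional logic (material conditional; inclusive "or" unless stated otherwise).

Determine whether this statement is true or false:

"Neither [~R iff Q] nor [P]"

Formalization: (¬R ↔ Q) ↓ P

¬R = ¬T = F
¬R ↔ Q = F ↔ F = T
(¬R ↔ Q) ↓ P = T ↓ F = F

False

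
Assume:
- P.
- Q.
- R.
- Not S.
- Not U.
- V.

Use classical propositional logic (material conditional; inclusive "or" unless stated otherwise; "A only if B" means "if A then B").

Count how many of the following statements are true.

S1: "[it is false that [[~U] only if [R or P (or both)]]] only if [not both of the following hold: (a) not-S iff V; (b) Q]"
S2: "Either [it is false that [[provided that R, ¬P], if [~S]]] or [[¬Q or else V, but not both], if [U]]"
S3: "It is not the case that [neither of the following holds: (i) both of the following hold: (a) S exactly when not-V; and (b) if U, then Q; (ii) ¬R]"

3

S1: Formalization: ~(~U -> (R | P)) -> ((~S <-> V) nand Q)

~U = ~F = T
R | P = T | T = T
~U -> (R | P) = T -> T = T
~(~U -> (R | P)) = ~T = F
~S = ~F = T
~S <-> V = T <-> T = T
(~S <-> V) nand Q = T nand T = F
~(~U -> (R | P)) -> ((~S <-> V) nand Q) = F -> F = T
Thus S1 is true.

S2: Formalization: ~(~S -> (R -> ~P)) | (U -> (~Q xor V))

~S = ~F = T
~P = ~T = F
R -> ~P = T -> F = F
~S -> (R -> ~P) = T -> F = F
~(~S -> (R -> ~P)) = ~F = T
~Q = ~T = F
~Q xor V = F xor T = T
U -> (~Q xor V) = F -> T = T
~(~S -> (R -> ~P)) | (U -> (~Q xor V)) = T | T = T
So S2 is true.

S3: Formalization: ~(((S <-> ~V) & (U -> Q)) nor ~R)

~V = ~T = F
S <-> ~V = F <-> F = T
U -> Q = F -> T = T
(S <-> ~V) & (U -> Q) = T & T = T
~R = ~T = F
((S <-> ~V) & (U -> Q)) nor ~R = T nor F = F
~(((S <-> ~V) & (U -> Q)) nor ~R) = ~F = T
Thus S3 is true.

Count: 3.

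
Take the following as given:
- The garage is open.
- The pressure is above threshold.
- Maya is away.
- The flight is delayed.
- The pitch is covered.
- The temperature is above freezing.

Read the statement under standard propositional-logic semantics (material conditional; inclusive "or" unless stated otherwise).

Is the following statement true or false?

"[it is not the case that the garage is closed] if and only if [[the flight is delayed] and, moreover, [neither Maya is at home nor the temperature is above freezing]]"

The statement is false.

Let U = "the garage is closed" (F), N = "the flight is delayed" (T), G = "Maya is at home" (F), S = "the temperature is below freezing" (F).
Formalization: ¬U ↔ (N ∧ (G ↓ ¬S))

¬U = ¬F = T
¬S = ¬F = T
G ↓ ¬S = F ↓ T = F
N ∧ (G ↓ ¬S) = T ∧ F = F
¬U ↔ (N ∧ (G ↓ ¬S)) = T ↔ F = F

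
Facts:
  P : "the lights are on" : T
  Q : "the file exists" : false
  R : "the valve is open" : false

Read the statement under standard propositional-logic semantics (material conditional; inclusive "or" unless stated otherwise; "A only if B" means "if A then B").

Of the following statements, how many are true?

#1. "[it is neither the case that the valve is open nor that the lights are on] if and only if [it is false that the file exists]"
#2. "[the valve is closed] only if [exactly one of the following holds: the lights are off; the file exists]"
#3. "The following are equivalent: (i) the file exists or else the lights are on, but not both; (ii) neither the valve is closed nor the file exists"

0

#1: This is (R ↓ P) ↔ ¬Q.

R ↓ P = F ↓ T = F
¬Q = ¬F = T
(R ↓ P) ↔ ¬Q = F ↔ T = F
Thus #1 is false.

#2: Formalization: ¬R → (¬P ⊕ Q)

¬R = ¬F = T
¬P = ¬T = F
¬P ⊕ Q = F ⊕ F = F
¬R → (¬P ⊕ Q) = T → F = F
Thus #2 is false.

#3: Formalization: (Q ⊕ P) ↔ (¬R ↓ Q)

Q ⊕ P = F ⊕ T = T
¬R = ¬F = T
¬R ↓ Q = T ↓ F = F
(Q ⊕ P) ↔ (¬R ↓ Q) = T ↔ F = F
Thus #3 is false.

True statements: 0 (none).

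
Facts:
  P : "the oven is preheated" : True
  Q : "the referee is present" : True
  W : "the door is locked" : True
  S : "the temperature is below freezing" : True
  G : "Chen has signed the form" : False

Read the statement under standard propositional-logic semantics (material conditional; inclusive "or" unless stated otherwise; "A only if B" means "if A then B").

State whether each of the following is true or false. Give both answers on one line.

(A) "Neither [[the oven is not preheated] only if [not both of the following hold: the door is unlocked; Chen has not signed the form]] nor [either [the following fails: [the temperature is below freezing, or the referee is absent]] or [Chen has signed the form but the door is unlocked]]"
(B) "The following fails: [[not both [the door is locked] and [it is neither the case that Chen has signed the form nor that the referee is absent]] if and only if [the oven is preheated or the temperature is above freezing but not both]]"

(A) F / (B) T

(A): Parsed as (~P -> (~W nand ~G)) nor (~(S | ~Q) | (G & ~W))

~P = ~T = F
~W = ~T = F
~G = ~F = T
~W nand ~G = F nand T = T
~P -> (~W nand ~G) = F -> T = T
~Q = ~T = F
S | ~Q = T | F = T
~(S | ~Q) = ~T = F
~W = ~T = F
G & ~W = F & F = F
~(S | ~Q) | (G & ~W) = F | F = F
(~P -> (~W nand ~G)) nor (~(S | ~Q) | (G & ~W)) = T nor F = F
Thus (A) is false.

(B): Formalization: ~((W nand (G nor ~Q)) <-> (P xor ~S))

~Q = ~T = F
G nor ~Q = F nor F = T
W nand (G nor ~Q) = T nand T = F
~S = ~T = F
P xor ~S = T xor F = T
(W nand (G nor ~Q)) <-> (P xor ~S) = F <-> T = F
~((W nand (G nor ~Q)) <-> (P xor ~S)) = ~F = T
Thus (B) is true.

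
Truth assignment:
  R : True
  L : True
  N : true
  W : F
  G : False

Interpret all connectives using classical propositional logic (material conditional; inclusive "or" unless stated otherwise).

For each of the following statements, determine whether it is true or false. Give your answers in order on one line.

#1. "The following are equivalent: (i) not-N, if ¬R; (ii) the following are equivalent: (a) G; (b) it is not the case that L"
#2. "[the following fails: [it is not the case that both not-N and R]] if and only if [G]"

#1 true, #2 true

#1: Formalization: (not R -> not N) iff (G iff not L)

not R = not True = False
not N = not True = False
not R -> not N = False -> False = True
not L = not True = False
G iff not L = False iff False = True
(not R -> not N) iff (G iff not L) = True iff True = True
Hence #1 is true.

#2: In symbols: not (not N nand R) iff G

not N = not True = False
not N nand R = False nand True = True
not (not N nand R) = not True = False
not (not N nand R) iff G = False iff False = True
Hence #2 is true.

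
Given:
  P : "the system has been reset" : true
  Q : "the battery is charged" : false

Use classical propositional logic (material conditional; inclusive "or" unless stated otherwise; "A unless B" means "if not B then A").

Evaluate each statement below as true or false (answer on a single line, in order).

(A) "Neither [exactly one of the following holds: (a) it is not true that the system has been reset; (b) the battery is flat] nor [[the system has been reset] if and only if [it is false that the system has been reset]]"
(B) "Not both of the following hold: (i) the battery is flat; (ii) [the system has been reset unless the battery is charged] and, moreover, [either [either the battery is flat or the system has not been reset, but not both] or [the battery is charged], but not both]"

(A) false; (B) false

(A): Parsed as (~P xor ~Q) nor (P <-> ~P)

~P = ~T = F
~Q = ~F = T
~P xor ~Q = F xor T = T
~P = ~T = F
P <-> ~P = T <-> F = F
(~P xor ~Q) nor (P <-> ~P) = T nor F = F
Hence (A) is false.

(B): Formalization: ~Q nand ((P | Q) & ((~Q xor ~P) xor Q))

~Q = ~F = T
P | Q = T | F = T
~Q = ~F = T
~P = ~T = F
~Q xor ~P = T xor F = T
(~Q xor ~P) xor Q = T xor F = T
(P | Q) & ((~Q xor ~P) xor Q) = T & T = T
~Q nand ((P | Q) & ((~Q xor ~P) xor Q)) = T nand T = F
Hence (B) is false.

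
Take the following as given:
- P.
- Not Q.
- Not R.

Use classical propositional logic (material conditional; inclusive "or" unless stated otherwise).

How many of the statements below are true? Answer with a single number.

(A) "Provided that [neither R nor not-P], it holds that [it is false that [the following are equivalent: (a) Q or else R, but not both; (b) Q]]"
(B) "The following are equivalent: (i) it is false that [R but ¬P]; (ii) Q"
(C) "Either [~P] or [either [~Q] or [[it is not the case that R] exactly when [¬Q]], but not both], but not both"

0

(A): In symbols: (R nor not P) -> not ((Q xor R) iff Q)

not P = not True = False
R nor not P = False nor False = True
Q xor R = False xor False = False
(Q xor R) iff Q = False iff False = True
not ((Q xor R) iff Q) = not True = False
(R nor not P) -> not ((Q xor R) iff Q) = True -> False = False
Hence (A) is false.

(B): In symbols: not (R and not P) iff Q

not P = not True = False
R and not P = False and False = False
not (R and not P) = not False = True
not (R and not P) iff Q = True iff False = False
Hence (B) is false.

(C): In symbols: not P xor (not Q xor (not R iff not Q))

not P = not True = False
not Q = not False = True
not R = not False = True
not Q = not False = True
not R iff not Q = True iff True = True
not Q xor (not R iff not Q) = True xor True = False
not P xor (not Q xor (not R iff not Q)) = False xor False = False
Thus (C) is false.

0 of the 3 statements are true (none).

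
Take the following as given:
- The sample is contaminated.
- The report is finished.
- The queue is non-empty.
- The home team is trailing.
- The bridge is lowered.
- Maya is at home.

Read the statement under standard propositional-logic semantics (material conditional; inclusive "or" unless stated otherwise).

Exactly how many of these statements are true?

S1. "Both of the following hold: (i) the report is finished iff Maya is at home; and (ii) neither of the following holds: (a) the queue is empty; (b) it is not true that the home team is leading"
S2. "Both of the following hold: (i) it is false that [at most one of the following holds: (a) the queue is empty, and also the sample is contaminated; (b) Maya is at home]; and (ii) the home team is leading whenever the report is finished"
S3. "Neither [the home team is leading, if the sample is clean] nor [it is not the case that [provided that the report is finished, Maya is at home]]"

Let Q = "the report is finished" (T), V = "Maya is at home" (T), R = "the queue is empty" (F), S = "the home team is leading" (F), P = "the sample is contaminated" (T).

S1: Formalization: (Q ↔ V) ∧ (R ↓ ¬S)

Q ↔ V = T ↔ T = T
¬S = ¬F = T
R ↓ ¬S = F ↓ T = F
(Q ↔ V) ∧ (R ↓ ¬S) = T ∧ F = F
Thus S1 is false.

S2: Formalization: ¬((R ∧ P) ↑ V) ∧ (Q → S)

R ∧ P = F ∧ T = F
(R ∧ P) ↑ V = F ↑ T = T
¬((R ∧ P) ↑ V) = ¬T = F
Q → S = T → F = F
¬((R ∧ P) ↑ V) ∧ (Q → S) = F ∧ F = F
So S2 is false.

S3: Parsed as (¬P → S) ↓ ¬(Q → V)

¬P = ¬T = F
¬P → S = F → F = T
Q → V = T → T = T
¬(Q → V) = ¬T = F
(¬P → S) ↓ ¬(Q → V) = T ↓ F = F
Hence S3 is false.

Count: 0.

0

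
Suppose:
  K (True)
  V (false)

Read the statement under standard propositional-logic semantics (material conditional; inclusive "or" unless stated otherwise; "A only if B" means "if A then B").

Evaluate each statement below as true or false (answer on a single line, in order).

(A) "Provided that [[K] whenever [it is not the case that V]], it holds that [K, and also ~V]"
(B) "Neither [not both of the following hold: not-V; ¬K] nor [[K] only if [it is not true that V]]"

(A): Formalization: (~V -> K) -> (K & ~V)

~V = ~F = T
~V -> K = T -> T = T
~V = ~F = T
K & ~V = T & T = T
(~V -> K) -> (K & ~V) = T -> T = T
So (A) is true.

(B): In symbols: (~V nand ~K) nor (K -> ~V)

~V = ~F = T
~K = ~T = F
~V nand ~K = T nand F = T
~V = ~F = T
K -> ~V = T -> T = T
(~V nand ~K) nor (K -> ~V) = T nor T = F
So (B) is false.

(A) T; (B) F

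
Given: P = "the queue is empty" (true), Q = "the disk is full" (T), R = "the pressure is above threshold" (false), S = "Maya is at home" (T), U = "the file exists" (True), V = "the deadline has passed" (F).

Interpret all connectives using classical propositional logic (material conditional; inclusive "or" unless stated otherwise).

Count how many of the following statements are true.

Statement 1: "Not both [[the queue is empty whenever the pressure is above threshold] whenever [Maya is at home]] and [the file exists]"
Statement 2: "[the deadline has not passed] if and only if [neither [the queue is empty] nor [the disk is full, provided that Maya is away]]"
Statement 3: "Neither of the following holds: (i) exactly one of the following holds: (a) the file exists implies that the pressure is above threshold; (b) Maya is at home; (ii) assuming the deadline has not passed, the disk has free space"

Statement 1: This is (S -> (R -> P)) nand U.

R -> P = False -> True = True
S -> (R -> P) = True -> True = True
(S -> (R -> P)) nand U = True nand True = False
Thus Statement 1 is false.

Statement 2: Parsed as not V iff (P nor (not S -> Q))

not V = not False = True
not S = not True = False
not S -> Q = False -> True = True
P nor (not S -> Q) = True nor True = False
not V iff (P nor (not S -> Q)) = True iff False = False
Hence Statement 2 is false.

Statement 3: Formalization: ((U -> R) xor S) nor (not V -> not Q)

U -> R = True -> False = False
(U -> R) xor S = False xor True = True
not V = not False = True
not Q = not True = False
not V -> not Q = True -> False = False
((U -> R) xor S) nor (not V -> not Q) = True nor False = False
Hence Statement 3 is false.

0 of the 3 statements are true (none).

0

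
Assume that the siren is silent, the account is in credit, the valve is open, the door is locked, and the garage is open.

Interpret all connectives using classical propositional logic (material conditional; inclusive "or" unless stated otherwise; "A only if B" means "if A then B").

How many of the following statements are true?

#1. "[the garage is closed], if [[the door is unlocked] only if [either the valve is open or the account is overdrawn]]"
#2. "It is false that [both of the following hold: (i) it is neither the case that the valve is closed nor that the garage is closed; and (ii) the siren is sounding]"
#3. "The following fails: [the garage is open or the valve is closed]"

1

Let D = "the door is locked" (True), Q = "the valve is open" (True), H = "the account is overdrawn" (False), R = "the garage is closed" (False), V = "the siren is sounding" (False).

#1: In symbols: (not D -> (Q or H)) -> R

not D = not True = False
Q or H = True or False = True
not D -> (Q or H) = False -> True = True
(not D -> (Q or H)) -> R = True -> False = False
So #1 is false.

#2: This is not ((not Q nor R) and V).

not Q = not True = False
not Q nor R = False nor False = True
(not Q nor R) and V = True and False = False
not ((not Q nor R) and V) = not False = True
Thus #2 is true.

#3: Formalization: not (not R or not Q)

not R = not False = True
not Q = not True = False
not R or not Q = True or False = True
not (not R or not Q) = not True = False
Thus #3 is false.

True statements: 1 (#2).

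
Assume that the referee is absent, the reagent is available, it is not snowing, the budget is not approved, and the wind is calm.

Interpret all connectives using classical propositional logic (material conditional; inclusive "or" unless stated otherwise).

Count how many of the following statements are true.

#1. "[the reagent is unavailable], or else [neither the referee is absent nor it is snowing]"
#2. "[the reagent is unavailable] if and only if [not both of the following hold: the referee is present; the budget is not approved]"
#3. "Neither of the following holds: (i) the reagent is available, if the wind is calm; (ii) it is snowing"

0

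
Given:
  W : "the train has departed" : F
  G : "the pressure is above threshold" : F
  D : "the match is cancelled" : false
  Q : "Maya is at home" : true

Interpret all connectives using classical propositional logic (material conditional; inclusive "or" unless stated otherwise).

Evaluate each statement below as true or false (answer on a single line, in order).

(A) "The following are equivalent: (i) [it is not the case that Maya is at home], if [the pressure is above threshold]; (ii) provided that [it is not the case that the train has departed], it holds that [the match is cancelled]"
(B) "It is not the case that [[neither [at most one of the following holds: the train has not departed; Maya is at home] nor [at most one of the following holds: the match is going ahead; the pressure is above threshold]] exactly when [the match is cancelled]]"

(A) false; (B) false

(A): Parsed as (G -> not Q) iff (not W -> D)

not Q = not True = False
G -> not Q = False -> False = True
not W = not False = True
not W -> D = True -> False = False
(G -> not Q) iff (not W -> D) = True iff False = False
Hence (A) is false.

(B): Parsed as not (((not W nand Q) nor (not D nand G)) iff D)

not W = not False = True
not W nand Q = True nand True = False
not D = not False = True
not D nand G = True nand False = True
(not W nand Q) nor (not D nand G) = False nor True = False
((not W nand Q) nor (not D nand G)) iff D = False iff False = True
not (((not W nand Q) nor (not D nand G)) iff D) = not True = False
Thus (B) is false.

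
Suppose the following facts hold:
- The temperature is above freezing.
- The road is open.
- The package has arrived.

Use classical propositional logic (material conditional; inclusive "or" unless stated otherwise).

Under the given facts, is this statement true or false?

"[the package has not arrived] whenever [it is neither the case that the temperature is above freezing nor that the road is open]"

Let L = "the temperature is below freezing" (False), Q = "the road is closed" (False), D = "the package has arrived" (True).
Formalization: (not L nor not Q) -> not D

not L = not False = True
not Q = not False = True
not L nor not Q = True nor True = False
not D = not True = False
(not L nor not Q) -> not D = False -> False = True

True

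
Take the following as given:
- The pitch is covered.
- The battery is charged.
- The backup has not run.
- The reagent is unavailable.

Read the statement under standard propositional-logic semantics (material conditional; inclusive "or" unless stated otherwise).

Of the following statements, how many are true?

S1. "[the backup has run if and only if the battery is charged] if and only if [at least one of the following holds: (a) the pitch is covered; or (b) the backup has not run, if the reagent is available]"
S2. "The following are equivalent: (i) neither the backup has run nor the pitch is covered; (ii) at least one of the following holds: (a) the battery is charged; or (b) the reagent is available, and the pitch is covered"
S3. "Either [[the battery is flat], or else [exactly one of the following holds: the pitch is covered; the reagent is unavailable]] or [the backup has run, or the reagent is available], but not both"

Let G = "the backup has run" (F), H = "the battery is charged" (T), M = "the pitch is covered" (T), Q = "the reagent is available" (F).

S1: Parsed as (G ↔ H) ↔ (M ∨ (Q → ¬G))

G ↔ H = F ↔ T = F
¬G = ¬F = T
Q → ¬G = F → T = T
M ∨ (Q → ¬G) = T ∨ T = T
(G ↔ H) ↔ (M ∨ (Q → ¬G)) = F ↔ T = F
Thus S1 is false.

S2: In symbols: (G ↓ M) ↔ (H ∨ (Q ∧ M))

G ↓ M = F ↓ T = F
Q ∧ M = F ∧ T = F
H ∨ (Q ∧ M) = T ∨ F = T
(G ↓ M) ↔ (H ∨ (Q ∧ M)) = F ↔ T = F
So S2 is false.

S3: Parsed as (¬H ∨ (M ⊕ ¬Q)) ⊕ (G ∨ Q)

¬H = ¬T = F
¬Q = ¬F = T
M ⊕ ¬Q = T ⊕ T = F
¬H ∨ (M ⊕ ¬Q) = F ∨ F = F
G ∨ Q = F ∨ F = F
(¬H ∨ (M ⊕ ¬Q)) ⊕ (G ∨ Q) = F ⊕ F = F
Thus S3 is false.

True statements: 0 (none).

0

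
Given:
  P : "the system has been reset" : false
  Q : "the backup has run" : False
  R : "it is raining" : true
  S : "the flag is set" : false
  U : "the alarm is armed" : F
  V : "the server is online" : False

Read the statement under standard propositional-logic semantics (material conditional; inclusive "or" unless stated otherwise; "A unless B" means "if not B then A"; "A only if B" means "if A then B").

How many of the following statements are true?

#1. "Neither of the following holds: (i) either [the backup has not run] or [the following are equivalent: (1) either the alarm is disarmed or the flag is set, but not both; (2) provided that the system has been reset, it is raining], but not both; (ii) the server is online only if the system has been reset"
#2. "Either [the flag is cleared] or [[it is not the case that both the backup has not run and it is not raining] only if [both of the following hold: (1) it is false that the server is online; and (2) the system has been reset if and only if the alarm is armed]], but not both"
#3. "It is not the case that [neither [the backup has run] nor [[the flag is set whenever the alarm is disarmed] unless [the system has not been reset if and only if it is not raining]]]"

0

#1: In symbols: (¬Q ⊕ ((¬U ⊕ S) ↔ (P → R))) ↓ (V → P)

¬Q = ¬F = T
¬U = ¬F = T
¬U ⊕ S = T ⊕ F = T
P → R = F → T = T
(¬U ⊕ S) ↔ (P → R) = T ↔ T = T
¬Q ⊕ ((¬U ⊕ S) ↔ (P → R)) = T ⊕ T = F
V → P = F → F = T
(¬Q ⊕ ((¬U ⊕ S) ↔ (P → R))) ↓ (V → P) = F ↓ T = F
So #1 is false.

#2: In symbols: ¬S ⊕ ((¬Q ↑ ¬R) → (¬V ∧ (P ↔ U)))

¬S = ¬F = T
¬Q = ¬F = T
¬R = ¬T = F
¬Q ↑ ¬R = T ↑ F = T
¬V = ¬F = T
P ↔ U = F ↔ F = T
¬V ∧ (P ↔ U) = T ∧ T = T
(¬Q ↑ ¬R) → (¬V ∧ (P ↔ U)) = T → T = T
¬S ⊕ ((¬Q ↑ ¬R) → (¬V ∧ (P ↔ U))) = T ⊕ T = F
Hence #2 is false.

#3: Formalization: ¬(Q ↓ ((¬U → S) ∨ (¬P ↔ ¬R)))

¬U = ¬F = T
¬U → S = T → F = F
¬P = ¬F = T
¬R = ¬T = F
¬P ↔ ¬R = T ↔ F = F
(¬U → S) ∨ (¬P ↔ ¬R) = F ∨ F = F
Q ↓ ((¬U → S) ∨ (¬P ↔ ¬R)) = F ↓ F = T
¬(Q ↓ ((¬U → S) ∨ (¬P ↔ ¬R))) = ¬T = F
Hence #3 is false.

Count: 0.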